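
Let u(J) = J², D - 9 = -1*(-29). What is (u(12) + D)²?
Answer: 33124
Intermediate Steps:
D = 38 (D = 9 - 1*(-29) = 9 + 29 = 38)
(u(12) + D)² = (12² + 38)² = (144 + 38)² = 182² = 33124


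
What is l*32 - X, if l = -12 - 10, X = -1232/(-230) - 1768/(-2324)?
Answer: -47446486/66815 ≈ -710.12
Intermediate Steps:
X = 408726/66815 (X = -1232*(-1/230) - 1768*(-1/2324) = 616/115 + 442/581 = 408726/66815 ≈ 6.1173)
l = -22
l*32 - X = -22*32 - 1*408726/66815 = -704 - 408726/66815 = -47446486/66815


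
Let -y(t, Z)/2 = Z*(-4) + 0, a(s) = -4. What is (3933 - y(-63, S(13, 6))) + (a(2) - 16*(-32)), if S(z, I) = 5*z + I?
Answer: 3873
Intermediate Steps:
S(z, I) = I + 5*z
y(t, Z) = 8*Z (y(t, Z) = -2*(Z*(-4) + 0) = -2*(-4*Z + 0) = -(-8)*Z = 8*Z)
(3933 - y(-63, S(13, 6))) + (a(2) - 16*(-32)) = (3933 - 8*(6 + 5*13)) + (-4 - 16*(-32)) = (3933 - 8*(6 + 65)) + (-4 + 512) = (3933 - 8*71) + 508 = (3933 - 1*568) + 508 = (3933 - 568) + 508 = 3365 + 508 = 3873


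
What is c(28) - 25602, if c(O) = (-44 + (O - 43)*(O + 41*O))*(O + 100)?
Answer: -2289154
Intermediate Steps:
c(O) = (-44 + 42*O*(-43 + O))*(100 + O) (c(O) = (-44 + (-43 + O)*(42*O))*(100 + O) = (-44 + 42*O*(-43 + O))*(100 + O))
c(28) - 25602 = (-4400 - 180644*28 + 42*28**3 + 2394*28**2) - 25602 = (-4400 - 5058032 + 42*21952 + 2394*784) - 25602 = (-4400 - 5058032 + 921984 + 1876896) - 25602 = -2263552 - 25602 = -2289154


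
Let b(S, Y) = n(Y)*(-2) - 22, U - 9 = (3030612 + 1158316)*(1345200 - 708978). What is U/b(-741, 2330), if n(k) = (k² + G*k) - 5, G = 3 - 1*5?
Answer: -888362716675/3616164 ≈ -2.4566e+5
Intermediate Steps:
G = -2 (G = 3 - 5 = -2)
U = 2665088150025 (U = 9 + (3030612 + 1158316)*(1345200 - 708978) = 9 + 4188928*636222 = 9 + 2665088150016 = 2665088150025)
n(k) = -5 + k² - 2*k (n(k) = (k² - 2*k) - 5 = -5 + k² - 2*k)
b(S, Y) = -12 - 2*Y² + 4*Y (b(S, Y) = (-5 + Y² - 2*Y)*(-2) - 22 = (10 - 2*Y² + 4*Y) - 22 = -12 - 2*Y² + 4*Y)
U/b(-741, 2330) = 2665088150025/(-12 - 2*2330² + 4*2330) = 2665088150025/(-12 - 2*5428900 + 9320) = 2665088150025/(-12 - 10857800 + 9320) = 2665088150025/(-10848492) = 2665088150025*(-1/10848492) = -888362716675/3616164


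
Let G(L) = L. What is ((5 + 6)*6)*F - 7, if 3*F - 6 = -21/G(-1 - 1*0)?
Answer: 587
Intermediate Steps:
F = 9 (F = 2 + (-21/(-1 - 1*0))/3 = 2 + (-21/(-1 + 0))/3 = 2 + (-21/(-1))/3 = 2 + (-21*(-1))/3 = 2 + (⅓)*21 = 2 + 7 = 9)
((5 + 6)*6)*F - 7 = ((5 + 6)*6)*9 - 7 = (11*6)*9 - 7 = 66*9 - 7 = 594 - 7 = 587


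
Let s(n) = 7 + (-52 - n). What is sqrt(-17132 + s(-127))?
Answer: 5*I*sqrt(682) ≈ 130.58*I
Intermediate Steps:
s(n) = -45 - n
sqrt(-17132 + s(-127)) = sqrt(-17132 + (-45 - 1*(-127))) = sqrt(-17132 + (-45 + 127)) = sqrt(-17132 + 82) = sqrt(-17050) = 5*I*sqrt(682)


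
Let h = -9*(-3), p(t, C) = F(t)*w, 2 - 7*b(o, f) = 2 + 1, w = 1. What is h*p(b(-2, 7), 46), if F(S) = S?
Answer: -27/7 ≈ -3.8571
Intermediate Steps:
b(o, f) = -1/7 (b(o, f) = 2/7 - (2 + 1)/7 = 2/7 - 1/7*3 = 2/7 - 3/7 = -1/7)
p(t, C) = t (p(t, C) = t*1 = t)
h = 27
h*p(b(-2, 7), 46) = 27*(-1/7) = -27/7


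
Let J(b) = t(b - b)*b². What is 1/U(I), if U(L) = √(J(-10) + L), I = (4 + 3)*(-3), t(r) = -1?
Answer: -I/11 ≈ -0.090909*I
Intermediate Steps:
I = -21 (I = 7*(-3) = -21)
J(b) = -b²
U(L) = √(-100 + L) (U(L) = √(-1*(-10)² + L) = √(-1*100 + L) = √(-100 + L))
1/U(I) = 1/(√(-100 - 21)) = 1/(√(-121)) = 1/(11*I) = -I/11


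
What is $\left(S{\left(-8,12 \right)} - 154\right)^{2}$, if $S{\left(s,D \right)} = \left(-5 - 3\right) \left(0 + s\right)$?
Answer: $8100$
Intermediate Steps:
$S{\left(s,D \right)} = - 8 s$
$\left(S{\left(-8,12 \right)} - 154\right)^{2} = \left(\left(-8\right) \left(-8\right) - 154\right)^{2} = \left(64 - 154\right)^{2} = \left(-90\right)^{2} = 8100$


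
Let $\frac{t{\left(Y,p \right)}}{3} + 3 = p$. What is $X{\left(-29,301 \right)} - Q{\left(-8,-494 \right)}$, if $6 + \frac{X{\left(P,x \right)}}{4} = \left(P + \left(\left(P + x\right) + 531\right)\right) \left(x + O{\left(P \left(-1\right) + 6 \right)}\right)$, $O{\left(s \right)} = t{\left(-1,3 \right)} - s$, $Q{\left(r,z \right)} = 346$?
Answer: $823166$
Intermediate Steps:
$t{\left(Y,p \right)} = -9 + 3 p$
$O{\left(s \right)} = - s$ ($O{\left(s \right)} = \left(-9 + 3 \cdot 3\right) - s = \left(-9 + 9\right) - s = 0 - s = - s$)
$X{\left(P,x \right)} = -24 + 4 \left(-6 + P + x\right) \left(531 + x + 2 P\right)$ ($X{\left(P,x \right)} = -24 + 4 \left(P + \left(\left(P + x\right) + 531\right)\right) \left(x - \left(P \left(-1\right) + 6\right)\right) = -24 + 4 \left(P + \left(531 + P + x\right)\right) \left(x - \left(- P + 6\right)\right) = -24 + 4 \left(531 + x + 2 P\right) \left(x - \left(6 - P\right)\right) = -24 + 4 \left(531 + x + 2 P\right) \left(x + \left(-6 + P\right)\right) = -24 + 4 \left(531 + x + 2 P\right) \left(-6 + P + x\right) = -24 + 4 \left(-6 + P + x\right) \left(531 + x + 2 P\right)$)
$X{\left(-29,301 \right)} - Q{\left(-8,-494 \right)} = \left(-12768 + 4 \cdot 301^{2} + 8 \left(-29\right)^{2} + 2076 \left(-29\right) + 2100 \cdot 301 + 12 \left(-29\right) 301\right) - 346 = \left(-12768 + 4 \cdot 90601 + 8 \cdot 841 - 60204 + 632100 - 104748\right) - 346 = \left(-12768 + 362404 + 6728 - 60204 + 632100 - 104748\right) - 346 = 823512 - 346 = 823166$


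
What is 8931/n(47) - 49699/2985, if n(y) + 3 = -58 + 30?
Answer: -28199704/92535 ≈ -304.75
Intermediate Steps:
n(y) = -31 (n(y) = -3 + (-58 + 30) = -3 - 28 = -31)
8931/n(47) - 49699/2985 = 8931/(-31) - 49699/2985 = 8931*(-1/31) - 49699*1/2985 = -8931/31 - 49699/2985 = -28199704/92535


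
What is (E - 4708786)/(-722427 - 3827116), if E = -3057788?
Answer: 7766574/4549543 ≈ 1.7071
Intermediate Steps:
(E - 4708786)/(-722427 - 3827116) = (-3057788 - 4708786)/(-722427 - 3827116) = -7766574/(-4549543) = -7766574*(-1/4549543) = 7766574/4549543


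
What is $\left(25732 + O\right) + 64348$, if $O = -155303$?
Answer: $-65223$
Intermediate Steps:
$\left(25732 + O\right) + 64348 = \left(25732 - 155303\right) + 64348 = -129571 + 64348 = -65223$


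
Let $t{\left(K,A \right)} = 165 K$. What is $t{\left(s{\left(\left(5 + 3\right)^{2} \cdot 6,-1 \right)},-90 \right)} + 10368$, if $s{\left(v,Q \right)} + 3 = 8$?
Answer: $11193$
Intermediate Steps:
$s{\left(v,Q \right)} = 5$ ($s{\left(v,Q \right)} = -3 + 8 = 5$)
$t{\left(s{\left(\left(5 + 3\right)^{2} \cdot 6,-1 \right)},-90 \right)} + 10368 = 165 \cdot 5 + 10368 = 825 + 10368 = 11193$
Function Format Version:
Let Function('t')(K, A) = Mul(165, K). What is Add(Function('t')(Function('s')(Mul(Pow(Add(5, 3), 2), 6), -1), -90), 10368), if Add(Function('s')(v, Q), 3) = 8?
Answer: 11193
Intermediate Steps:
Function('s')(v, Q) = 5 (Function('s')(v, Q) = Add(-3, 8) = 5)
Add(Function('t')(Function('s')(Mul(Pow(Add(5, 3), 2), 6), -1), -90), 10368) = Add(Mul(165, 5), 10368) = Add(825, 10368) = 11193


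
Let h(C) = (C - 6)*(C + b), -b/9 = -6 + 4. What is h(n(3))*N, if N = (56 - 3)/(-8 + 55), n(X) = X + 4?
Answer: 1325/47 ≈ 28.191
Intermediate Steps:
b = 18 (b = -9*(-6 + 4) = -9*(-2) = 18)
n(X) = 4 + X
N = 53/47 ≈ 1.1277
h(C) = (-6 + C)*(18 + C) (h(C) = (C - 6)*(C + 18) = (-6 + C)*(18 + C))
h(n(3))*N = (-108 + (4 + 3)² + 12*(4 + 3))*(53/47) = (-108 + 7² + 12*7)*(53/47) = (-108 + 49 + 84)*(53/47) = 25*(53/47) = 1325/47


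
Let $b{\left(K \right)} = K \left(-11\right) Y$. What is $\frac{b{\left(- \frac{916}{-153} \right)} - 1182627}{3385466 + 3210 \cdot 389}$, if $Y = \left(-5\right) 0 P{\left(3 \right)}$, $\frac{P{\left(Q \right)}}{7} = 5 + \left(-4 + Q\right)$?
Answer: $- \frac{1182627}{4634156} \approx -0.2552$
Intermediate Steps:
$P{\left(Q \right)} = 7 + 7 Q$ ($P{\left(Q \right)} = 7 \left(5 + \left(-4 + Q\right)\right) = 7 \left(1 + Q\right) = 7 + 7 Q$)
$Y = 0$ ($Y = \left(-5\right) 0 \left(7 + 7 \cdot 3\right) = 0 \left(7 + 21\right) = 0 \cdot 28 = 0$)
$b{\left(K \right)} = 0$ ($b{\left(K \right)} = K \left(-11\right) 0 = - 11 K 0 = 0$)
$\frac{b{\left(- \frac{916}{-153} \right)} - 1182627}{3385466 + 3210 \cdot 389} = \frac{0 - 1182627}{3385466 + 3210 \cdot 389} = - \frac{1182627}{3385466 + 1248690} = - \frac{1182627}{4634156}$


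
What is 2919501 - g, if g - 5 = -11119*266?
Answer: 5877150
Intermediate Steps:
g = -2957649 (g = 5 - 11119*266 = 5 - 2957654 = -2957649)
2919501 - g = 2919501 - 1*(-2957649) = 2919501 + 2957649 = 5877150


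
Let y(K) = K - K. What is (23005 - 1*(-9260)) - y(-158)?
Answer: 32265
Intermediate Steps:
y(K) = 0
(23005 - 1*(-9260)) - y(-158) = (23005 - 1*(-9260)) - 1*0 = (23005 + 9260) + 0 = 32265 + 0 = 32265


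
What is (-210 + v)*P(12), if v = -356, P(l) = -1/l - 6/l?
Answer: 1981/6 ≈ 330.17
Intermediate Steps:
P(l) = -7/l
(-210 + v)*P(12) = (-210 - 356)*(-7/12) = -(-3962)/12 = -566*(-7/12) = 1981/6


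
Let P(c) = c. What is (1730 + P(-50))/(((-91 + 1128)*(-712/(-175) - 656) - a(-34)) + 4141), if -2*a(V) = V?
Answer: -24500/9798963 ≈ -0.0025003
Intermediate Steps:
a(V) = -V/2
(1730 + P(-50))/(((-91 + 1128)*(-712/(-175) - 656) - a(-34)) + 4141) = (1730 - 50)/(((-91 + 1128)*(-712/(-175) - 656) - (-1)*(-34)/2) + 4141) = 1680/((1037*(-712*(-1/175) - 656) - 1*17) + 4141) = 1680/((1037*(712/175 - 656) - 17) + 4141) = 1680/((1037*(-114088/175) - 17) + 4141) = 1680/((-118309256/175 - 17) + 4141) = 1680/(-118312231/175 + 4141) = 1680/(-117587556/175) = 1680*(-175/117587556) = -24500/9798963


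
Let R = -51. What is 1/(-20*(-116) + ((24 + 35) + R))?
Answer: 1/2328 ≈ 0.00042955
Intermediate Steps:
1/(-20*(-116) + ((24 + 35) + R)) = 1/(-20*(-116) + ((24 + 35) - 51)) = 1/(2320 + (59 - 51)) = 1/(2320 + 8) = 1/2328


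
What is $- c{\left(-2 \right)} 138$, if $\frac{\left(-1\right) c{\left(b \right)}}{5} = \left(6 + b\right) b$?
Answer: $-5520$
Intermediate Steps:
$c{\left(b \right)} = - 5 b \left(6 + b\right)$ ($c{\left(b \right)} = - 5 \left(6 + b\right) b = - 5 b \left(6 + b\right)$)
$- c{\left(-2 \right)} 138 = - \left(-5\right) \left(-2\right) \left(6 - 2\right) 138 = - \left(-5\right) \left(-2\right) 4 \cdot 138 = - 40 \cdot 138 = \left(-1\right) 5520 = -5520$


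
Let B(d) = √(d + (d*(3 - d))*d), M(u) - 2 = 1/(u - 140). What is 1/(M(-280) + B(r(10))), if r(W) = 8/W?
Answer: 1761900/1572149 - 70560*√345/1572149 ≈ 0.28706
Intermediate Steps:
M(u) = 2 + 1/(-140 + u) (M(u) = 2 + 1/(u - 140) = 2 + 1/(-140 + u))
B(d) = √(d + d²*(3 - d))
1/(M(-280) + B(r(10))) = 1/((-279 + 2*(-280))/(-140 - 280) + √((8/10)*(1 - (8/10)² + 3*(8/10)))) = 1/((-279 - 560)/(-420) + √((8*(⅒))*(1 - (8*(⅒))² + 3*(8*(⅒))))) = 1/(-1/420*(-839) + √(4*(1 - (⅘)² + 3*(⅘))/5)) = 1/(839/420 + √(4*(1 - 1*16/25 + 12/5)/5)) = 1/(839/420 + √(4*(1 - 16/25 + 12/5)/5)) = 1/(839/420 + √((⅘)*(69/25))) = 1/(839/420 + √(276/125)) = 1/(839/420 + 2*√345/25)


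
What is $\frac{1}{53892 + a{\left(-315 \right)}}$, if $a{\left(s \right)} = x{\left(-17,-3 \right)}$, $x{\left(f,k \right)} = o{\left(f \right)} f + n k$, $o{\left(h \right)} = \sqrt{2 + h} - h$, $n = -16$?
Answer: $\frac{53651}{2878434136} + \frac{17 i \sqrt{15}}{2878434136} \approx 1.8639 \cdot 10^{-5} + 2.2874 \cdot 10^{-8} i$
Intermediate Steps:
$x{\left(f,k \right)} = - 16 k + f \left(\sqrt{2 + f} - f\right)$ ($x{\left(f,k \right)} = \left(\sqrt{2 + f} - f\right) f - 16 k = f \left(\sqrt{2 + f} - f\right) - 16 k = - 16 k + f \left(\sqrt{2 + f} - f\right)$)
$a{\left(s \right)} = -241 - 17 i \sqrt{15}$ ($a{\left(s \right)} = \left(-16\right) \left(-3\right) - - 17 \left(-17 - \sqrt{2 - 17}\right) = 48 - - 17 \left(-17 - \sqrt{-15}\right) = 48 - - 17 \left(-17 - i \sqrt{15}\right) = 48 - \left(289 + 17 i \sqrt{15}\right) = -241 - 17 i \sqrt{15}$)
$\frac{1}{53892 + a{\left(-315 \right)}} = \frac{1}{53892 - \left(241 + 17 i \sqrt{15}\right)} = \frac{1}{53651 - 17 i \sqrt{15}}$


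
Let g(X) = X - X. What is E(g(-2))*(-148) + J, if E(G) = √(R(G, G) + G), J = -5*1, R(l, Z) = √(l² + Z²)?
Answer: -5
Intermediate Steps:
R(l, Z) = √(Z² + l²)
J = -5
g(X) = 0
E(G) = √(G + √2*√(G²)) (E(G) = √(√(G² + G²) + G) = √(√(2*G²) + G) = √(√2*√(G²) + G) = √(G + √2*√(G²)))
E(g(-2))*(-148) + J = √(0 + √2*√(0²))*(-148) - 5 = √(0 + √2*√0)*(-148) - 5 = √(0 + √2*0)*(-148) - 5 = √(0 + 0)*(-148) - 5 = √0*(-148) - 5 = 0*(-148) - 5 = 0 - 5 = -5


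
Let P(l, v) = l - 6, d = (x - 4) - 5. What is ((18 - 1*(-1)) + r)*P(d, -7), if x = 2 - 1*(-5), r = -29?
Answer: 80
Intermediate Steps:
x = 7 (x = 2 + 5 = 7)
d = -2 (d = (7 - 4) - 5 = 3 - 5 = -2)
P(l, v) = -6 + l
((18 - 1*(-1)) + r)*P(d, -7) = ((18 - 1*(-1)) - 29)*(-6 - 2) = ((18 + 1) - 29)*(-8) = (19 - 29)*(-8) = -10*(-8) = 80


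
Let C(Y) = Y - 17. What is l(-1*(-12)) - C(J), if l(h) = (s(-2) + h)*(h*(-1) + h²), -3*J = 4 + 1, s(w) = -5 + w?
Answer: 2036/3 ≈ 678.67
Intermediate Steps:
J = -5/3 (J = -(4 + 1)/3 = -⅓*5 = -5/3 ≈ -1.6667)
C(Y) = -17 + Y
l(h) = (-7 + h)*(h² - h) (l(h) = ((-5 - 2) + h)*(h*(-1) + h²) = (-7 + h)*(-h + h²) = (-7 + h)*(h² - h))
l(-1*(-12)) - C(J) = (-1*(-12))*(7 + (-1*(-12))² - (-8)*(-12)) - (-17 - 5/3) = 12*(7 + 12² - 8*12) - 1*(-56/3) = 12*(7 + 144 - 96) + 56/3 = 12*55 + 56/3 = 660 + 56/3 = 2036/3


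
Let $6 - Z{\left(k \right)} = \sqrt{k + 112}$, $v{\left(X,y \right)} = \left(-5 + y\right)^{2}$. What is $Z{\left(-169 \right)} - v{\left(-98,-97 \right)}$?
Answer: $-10398 - i \sqrt{57} \approx -10398.0 - 7.5498 i$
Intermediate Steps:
$Z{\left(k \right)} = 6 - \sqrt{112 + k}$ ($Z{\left(k \right)} = 6 - \sqrt{k + 112} = 6 - \sqrt{112 + k}$)
$Z{\left(-169 \right)} - v{\left(-98,-97 \right)} = \left(6 - \sqrt{112 - 169}\right) - \left(-5 - 97\right)^{2} = \left(6 - \sqrt{-57}\right) - \left(-102\right)^{2} = \left(6 - i \sqrt{57}\right) - 10404 = -10398 - i \sqrt{57}$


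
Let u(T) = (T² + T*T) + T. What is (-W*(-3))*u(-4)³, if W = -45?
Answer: -2963520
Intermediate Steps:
u(T) = T + 2*T² (u(T) = (T² + T²) + T = 2*T² + T = T + 2*T²)
(-W*(-3))*u(-4)³ = (-(-45)*(-3))*(-4*(1 + 2*(-4)))³ = (-1*135)*(-4*(1 - 8))³ = -135*(-4*(-7))³ = -135*28³ = -135*21952 = -2963520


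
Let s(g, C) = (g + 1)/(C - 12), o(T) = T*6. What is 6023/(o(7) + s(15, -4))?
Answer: 6023/41 ≈ 146.90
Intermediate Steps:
o(T) = 6*T
s(g, C) = (1 + g)/(-12 + C)
6023/(o(7) + s(15, -4)) = 6023/(6*7 + (1 + 15)/(-12 - 4)) = 6023/(42 + 16/(-16)) = 6023/(42 - 1/16*16) = 6023/(42 - 1) = 6023/41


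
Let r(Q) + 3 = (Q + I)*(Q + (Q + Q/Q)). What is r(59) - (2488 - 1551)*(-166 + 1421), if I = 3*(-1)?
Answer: -1169274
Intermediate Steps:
I = -3
r(Q) = -3 + (1 + 2*Q)*(-3 + Q) (r(Q) = -3 + (Q - 3)*(Q + (Q + Q/Q)) = -3 + (-3 + Q)*(Q + (Q + 1)) = -3 + (-3 + Q)*(Q + (1 + Q)) = -3 + (-3 + Q)*(1 + 2*Q) = -3 + (1 + 2*Q)*(-3 + Q))
r(59) - (2488 - 1551)*(-166 + 1421) = (-6 - 5*59 + 2*59²) - (2488 - 1551)*(-166 + 1421) = (-6 - 295 + 2*3481) - 937*1255 = (-6 - 295 + 6962) - 1*1175935 = 6661 - 1175935 = -1169274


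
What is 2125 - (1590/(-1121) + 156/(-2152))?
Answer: 1282482389/603098 ≈ 2126.5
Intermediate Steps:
2125 - (1590/(-1121) + 156/(-2152)) = 2125 - (1590*(-1/1121) + 156*(-1/2152)) = 2125 - (-1590/1121 - 39/538) = 2125 - 1*(-899139/603098) = 2125 + 899139/603098 = 1282482389/603098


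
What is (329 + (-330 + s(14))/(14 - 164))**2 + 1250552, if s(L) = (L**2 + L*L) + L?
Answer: 7641336769/5625 ≈ 1.3585e+6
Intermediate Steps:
s(L) = L + 2*L**2 (s(L) = (L**2 + L**2) + L = 2*L**2 + L = L + 2*L**2)
(329 + (-330 + s(14))/(14 - 164))**2 + 1250552 = (329 + (-330 + 14*(1 + 2*14))/(14 - 164))**2 + 1250552 = (329 + (-330 + 14*(1 + 28))/(-150))**2 + 1250552 = (329 + (-330 + 14*29)*(-1/150))**2 + 1250552 = (329 + (-330 + 406)*(-1/150))**2 + 1250552 = (329 + 76*(-1/150))**2 + 1250552 = (329 - 38/75)**2 + 1250552 = (24637/75)**2 + 1250552 = 606981769/5625 + 1250552 = 7641336769/5625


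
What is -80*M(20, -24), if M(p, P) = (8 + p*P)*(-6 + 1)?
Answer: -188800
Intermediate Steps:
M(p, P) = -40 - 5*P*p (M(p, P) = (8 + P*p)*(-5) = -40 - 5*P*p)
-80*M(20, -24) = -80*(-40 - 5*(-24)*20) = -80*(-40 + 2400) = -80*2360 = -188800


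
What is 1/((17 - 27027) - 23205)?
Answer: -1/50215 ≈ -1.9914e-5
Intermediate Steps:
1/((17 - 27027) - 23205) = 1/(-27010 - 23205) = 1/(-50215) = -1/50215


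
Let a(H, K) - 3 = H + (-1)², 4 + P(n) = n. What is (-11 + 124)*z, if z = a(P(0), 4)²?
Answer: 0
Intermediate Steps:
P(n) = -4 + n
a(H, K) = 4 + H (a(H, K) = 3 + (H + (-1)²) = 3 + (H + 1) = 3 + (1 + H) = 4 + H)
z = 0 (z = (4 + (-4 + 0))² = (4 - 4)² = 0² = 0)
(-11 + 124)*z = (-11 + 124)*0 = 113*0 = 0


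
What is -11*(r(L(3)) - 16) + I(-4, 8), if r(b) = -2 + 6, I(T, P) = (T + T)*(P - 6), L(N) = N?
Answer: 116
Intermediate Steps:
I(T, P) = 2*T*(-6 + P) (I(T, P) = (2*T)*(-6 + P) = 2*T*(-6 + P))
r(b) = 4
-11*(r(L(3)) - 16) + I(-4, 8) = -11*(4 - 16) + 2*(-4)*(-6 + 8) = -11*(-12) + 2*(-4)*2 = 132 - 16 = 116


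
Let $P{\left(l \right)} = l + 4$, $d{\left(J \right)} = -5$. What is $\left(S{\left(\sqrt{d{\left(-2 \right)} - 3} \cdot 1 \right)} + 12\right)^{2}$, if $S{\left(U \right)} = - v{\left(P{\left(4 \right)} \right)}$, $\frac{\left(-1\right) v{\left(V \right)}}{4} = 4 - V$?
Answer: $16$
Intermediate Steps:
$P{\left(l \right)} = 4 + l$
$v{\left(V \right)} = -16 + 4 V$ ($v{\left(V \right)} = - 4 \left(4 - V\right) = -16 + 4 V$)
$S{\left(U \right)} = -16$ ($S{\left(U \right)} = - (-16 + 4 \left(4 + 4\right)) = - (-16 + 4 \cdot 8) = - (-16 + 32) = \left(-1\right) 16 = -16$)
$\left(S{\left(\sqrt{d{\left(-2 \right)} - 3} \cdot 1 \right)} + 12\right)^{2} = \left(-16 + 12\right)^{2} = \left(-4\right)^{2} = 16$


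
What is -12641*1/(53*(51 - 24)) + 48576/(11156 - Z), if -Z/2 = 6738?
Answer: -30232607/4406049 ≈ -6.8616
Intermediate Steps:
Z = -13476 (Z = -2*6738 = -13476)
-12641*1/(53*(51 - 24)) + 48576/(11156 - Z) = -12641*1/(53*(51 - 24)) + 48576/(11156 - 1*(-13476)) = -12641/(27*53) + 48576/(11156 + 13476) = -12641/1431 + 48576/24632 = -12641*1/1431 + 48576*(1/24632) = -12641/1431 + 6072/3079 = -30232607/4406049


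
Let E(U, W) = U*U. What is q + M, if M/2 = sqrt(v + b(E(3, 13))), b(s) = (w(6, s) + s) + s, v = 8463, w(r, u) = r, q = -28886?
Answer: -28886 + 6*sqrt(943) ≈ -28702.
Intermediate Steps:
E(U, W) = U**2
b(s) = 6 + 2*s (b(s) = (6 + s) + s = 6 + 2*s)
M = 6*sqrt(943) (M = 2*sqrt(8463 + (6 + 2*3**2)) = 2*sqrt(8463 + (6 + 2*9)) = 2*sqrt(8463 + (6 + 18)) = 2*sqrt(8463 + 24) = 2*sqrt(8487) = 2*(3*sqrt(943)) = 6*sqrt(943) ≈ 184.25)
q + M = -28886 + 6*sqrt(943)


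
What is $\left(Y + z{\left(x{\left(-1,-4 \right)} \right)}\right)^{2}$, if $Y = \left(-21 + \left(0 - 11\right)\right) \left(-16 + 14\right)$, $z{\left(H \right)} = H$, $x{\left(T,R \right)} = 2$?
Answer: $4356$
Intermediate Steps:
$Y = 64$ ($Y = \left(-21 + \left(0 - 11\right)\right) \left(-2\right) = \left(-21 - 11\right) \left(-2\right) = \left(-32\right) \left(-2\right) = 64$)
$\left(Y + z{\left(x{\left(-1,-4 \right)} \right)}\right)^{2} = \left(64 + 2\right)^{2} = 66^{2} = 4356$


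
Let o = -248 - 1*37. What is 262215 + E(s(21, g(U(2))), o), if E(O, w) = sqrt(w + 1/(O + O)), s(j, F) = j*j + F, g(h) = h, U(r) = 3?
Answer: 262215 + I*sqrt(56183538)/444 ≈ 2.6222e+5 + 16.882*I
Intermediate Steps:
o = -285 (o = -248 - 37 = -285)
s(j, F) = F + j**2 (s(j, F) = j**2 + F = F + j**2)
E(O, w) = sqrt(w + 1/(2*O))
262215 + E(s(21, g(U(2))), o) = 262215 + sqrt(2/(3 + 21**2) + 4*(-285))/2 = 262215 + sqrt(2/(3 + 441) - 1140)/2 = 262215 + sqrt(2/444 - 1140)/2 = 262215 + sqrt(2*(1/444) - 1140)/2 = 262215 + sqrt(1/222 - 1140)/2 = 262215 + sqrt(-253079/222)/2 = 262215 + (I*sqrt(56183538)/222)/2 = 262215 + I*sqrt(56183538)/444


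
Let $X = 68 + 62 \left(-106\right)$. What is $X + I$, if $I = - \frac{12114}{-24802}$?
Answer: $- \frac{80650047}{12401} \approx -6503.5$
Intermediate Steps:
$I = \frac{6057}{12401}$ ($I = \left(-12114\right) \left(- \frac{1}{24802}\right) = \frac{6057}{12401} \approx 0.48843$)
$X = -6504$ ($X = 68 - 6572 = -6504$)
$X + I = -6504 + \frac{6057}{12401} = - \frac{80650047}{12401}$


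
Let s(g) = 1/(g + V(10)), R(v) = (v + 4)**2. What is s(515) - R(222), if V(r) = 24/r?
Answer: -132133607/2587 ≈ -51076.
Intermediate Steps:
R(v) = (4 + v)**2
s(g) = 1/(12/5 + g) (s(g) = 1/(g + 24/10) = 1/(g + 24*(1/10)) = 1/(g + 12/5) = 1/(12/5 + g))
s(515) - R(222) = 5/(12 + 5*515) - (4 + 222)**2 = 5/(12 + 2575) - 1*226**2 = 5/2587 - 1*51076 = 5*(1/2587) - 51076 = 5/2587 - 51076 = -132133607/2587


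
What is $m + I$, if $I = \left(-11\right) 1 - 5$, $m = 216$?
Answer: $200$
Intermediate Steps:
$I = -16$ ($I = -11 - 5 = -16$)
$m + I = 216 - 16 = 200$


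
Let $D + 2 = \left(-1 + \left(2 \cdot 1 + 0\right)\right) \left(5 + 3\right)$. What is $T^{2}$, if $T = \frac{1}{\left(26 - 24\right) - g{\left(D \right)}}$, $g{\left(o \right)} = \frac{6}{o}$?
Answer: $1$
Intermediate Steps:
$D = 6$ ($D = -2 + \left(-1 + \left(2 \cdot 1 + 0\right)\right) \left(5 + 3\right) = -2 + \left(-1 + \left(2 + 0\right)\right) 8 = -2 + \left(-1 + 2\right) 8 = -2 + 1 \cdot 8 = -2 + 8 = 6$)
$T = 1$ ($T = \frac{1}{\left(26 - 24\right) - \frac{6}{6}} = \frac{1}{\left(26 - 24\right) - 6 \cdot \frac{1}{6}} = \frac{1}{2 - 1} = 1^{-1} = 1$)
$T^{2} = 1^{2} = 1$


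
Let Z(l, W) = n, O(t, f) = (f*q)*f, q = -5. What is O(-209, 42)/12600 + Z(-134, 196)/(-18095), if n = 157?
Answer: -25647/36190 ≈ -0.70868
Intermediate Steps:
O(t, f) = -5*f² (O(t, f) = (f*(-5))*f = (-5*f)*f = -5*f²)
Z(l, W) = 157
O(-209, 42)/12600 + Z(-134, 196)/(-18095) = -5*42²/12600 + 157/(-18095) = -5*1764*(1/12600) + 157*(-1/18095) = -8820*1/12600 - 157/18095 = -7/10 - 157/18095 = -25647/36190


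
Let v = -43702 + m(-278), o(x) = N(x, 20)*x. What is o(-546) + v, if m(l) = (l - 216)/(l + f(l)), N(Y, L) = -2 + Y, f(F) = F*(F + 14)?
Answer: 9340532595/36557 ≈ 2.5551e+5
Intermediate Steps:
f(F) = F*(14 + F)
m(l) = (-216 + l)/(l + l*(14 + l)) (m(l) = (l - 216)/(l + l*(14 + l)) = (-216 + l)/(l + l*(14 + l)))
o(x) = x*(-2 + x) (o(x) = (-2 + x)*x = x*(-2 + x))
v = -1597614261/36557 (v = -43702 + (-216 - 278)/((-278)*(15 - 278)) = -43702 - 1/278*(-494)/(-263) = -43702 - 1/278*(-1/263)*(-494) = -43702 - 247/36557 = -1597614261/36557 ≈ -43702.)
o(-546) + v = -546*(-2 - 546) - 1597614261/36557 = -546*(-548) - 1597614261/36557 = 299208 - 1597614261/36557 = 9340532595/36557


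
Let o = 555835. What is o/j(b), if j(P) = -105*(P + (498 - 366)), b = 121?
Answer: -15881/759 ≈ -20.924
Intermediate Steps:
j(P) = -13860 - 105*P (j(P) = -105*(P + 132) = -105*(132 + P) = -13860 - 105*P)
o/j(b) = 555835/(-13860 - 105*121) = 555835/(-13860 - 12705) = 555835/(-26565) = 555835*(-1/26565) = -15881/759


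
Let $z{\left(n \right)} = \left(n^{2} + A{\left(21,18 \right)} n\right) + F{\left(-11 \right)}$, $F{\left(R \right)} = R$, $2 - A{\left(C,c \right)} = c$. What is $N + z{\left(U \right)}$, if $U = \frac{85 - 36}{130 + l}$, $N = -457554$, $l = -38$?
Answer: $- \frac{3872899887}{8464} \approx -4.5757 \cdot 10^{5}$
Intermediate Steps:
$A{\left(C,c \right)} = 2 - c$
$U = \frac{49}{92}$ ($U = \frac{85 - 36}{130 - 38} = \frac{49}{92} \approx 0.53261$)
$z{\left(n \right)} = -11 + n^{2} - 16 n$ ($z{\left(n \right)} = \left(n^{2} + \left(2 - 18\right) n\right) - 11 = \left(n^{2} - 16 n\right) - 11 = -11 + n^{2} - 16 n$)
$N + z{\left(U \right)} = -457554 - \left(\frac{449}{23} - \frac{2401}{8464}\right) = -457554 - \frac{162831}{8464} = - \frac{3872899887}{8464}$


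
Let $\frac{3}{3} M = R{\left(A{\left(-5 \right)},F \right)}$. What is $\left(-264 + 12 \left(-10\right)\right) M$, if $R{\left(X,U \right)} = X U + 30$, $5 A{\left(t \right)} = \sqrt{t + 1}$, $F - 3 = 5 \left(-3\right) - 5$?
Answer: $-11520 + \frac{13056 i}{5} \approx -11520.0 + 2611.2 i$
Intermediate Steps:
$F = -17$ ($F = 3 + \left(5 \left(-3\right) - 5\right) = 3 - 20 = -17$)
$A{\left(t \right)} = \frac{\sqrt{1 + t}}{5}$ ($A{\left(t \right)} = \frac{\sqrt{t + 1}}{5} = \frac{\sqrt{1 + t}}{5}$)
$R{\left(X,U \right)} = 30 + U X$ ($R{\left(X,U \right)} = U X + 30 = 30 + U X$)
$M = 30 - \frac{34 i}{5}$ ($M = 30 - 17 \frac{\sqrt{1 - 5}}{5} = 30 - 17 \frac{\sqrt{-4}}{5} = 30 - 17 \frac{2 i}{5} = 30 - \frac{34 i}{5} \approx 30.0 - 6.8 i$)
$\left(-264 + 12 \left(-10\right)\right) M = \left(-264 + 12 \left(-10\right)\right) \left(30 - \frac{34 i}{5}\right) = \left(-264 - 120\right) \left(30 - \frac{34 i}{5}\right) = - 384 \left(30 - \frac{34 i}{5}\right) = -11520 + \frac{13056 i}{5}$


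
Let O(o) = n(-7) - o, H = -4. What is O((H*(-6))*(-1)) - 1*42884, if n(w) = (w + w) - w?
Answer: -42867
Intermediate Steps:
n(w) = w (n(w) = 2*w - w = w)
O(o) = -7 - o
O((H*(-6))*(-1)) - 1*42884 = (-7 - (-4*(-6))*(-1)) - 1*42884 = (-7 - 24*(-1)) - 42884 = (-7 - 1*(-24)) - 42884 = (-7 + 24) - 42884 = 17 - 42884 = -42867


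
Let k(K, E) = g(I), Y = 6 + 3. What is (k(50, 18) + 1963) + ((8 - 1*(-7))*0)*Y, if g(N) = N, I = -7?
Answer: 1956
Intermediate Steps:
Y = 9
k(K, E) = -7
(k(50, 18) + 1963) + ((8 - 1*(-7))*0)*Y = (-7 + 1963) + ((8 - 1*(-7))*0)*9 = 1956 + ((8 + 7)*0)*9 = 1956 + (15*0)*9 = 1956 + 0*9 = 1956 + 0 = 1956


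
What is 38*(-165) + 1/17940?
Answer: -112483799/17940 ≈ -6270.0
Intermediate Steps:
38*(-165) + 1/17940 = -6270 + 1/17940 = -112483799/17940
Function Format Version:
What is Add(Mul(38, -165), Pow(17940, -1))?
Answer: Rational(-112483799, 17940) ≈ -6270.0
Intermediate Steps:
Add(Mul(38, -165), Pow(17940, -1)) = Add(-6270, Rational(1, 17940)) = Rational(-112483799, 17940)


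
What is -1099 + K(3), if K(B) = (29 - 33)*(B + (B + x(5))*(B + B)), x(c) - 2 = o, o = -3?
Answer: -1159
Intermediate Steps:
x(c) = -1 (x(c) = 2 - 3 = -1)
K(B) = -4*B - 8*B*(-1 + B) (K(B) = (29 - 33)*(B + (B - 1)*(B + B)) = -4*(B + (-1 + B)*(2*B)) = -4*(B + 2*B*(-1 + B)) = -4*B - 8*B*(-1 + B))
-1099 + K(3) = -1099 + 4*3*(1 - 2*3) = -1099 + 4*3*(1 - 6) = -1099 + 4*3*(-5) = -1099 - 60 = -1159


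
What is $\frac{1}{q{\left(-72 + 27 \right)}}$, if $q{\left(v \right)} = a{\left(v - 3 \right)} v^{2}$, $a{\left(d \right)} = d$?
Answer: $- \frac{1}{97200} \approx -1.0288 \cdot 10^{-5}$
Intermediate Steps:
$q{\left(v \right)} = v^{2} \left(-3 + v\right)$ ($q{\left(v \right)} = \left(v - 3\right) v^{2} = \left(-3 + v\right) v^{2} = v^{2} \left(-3 + v\right)$)
$\frac{1}{q{\left(-72 + 27 \right)}} = \frac{1}{\left(-72 + 27\right)^{2} \left(-3 + \left(-72 + 27\right)\right)} = \frac{1}{\left(-45\right)^{2} \left(-3 - 45\right)} = \frac{1}{2025 \left(-48\right)} = \frac{1}{-97200} = - \frac{1}{97200}$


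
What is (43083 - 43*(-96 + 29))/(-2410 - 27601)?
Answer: -45964/30011 ≈ -1.5316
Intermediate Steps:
(43083 - 43*(-96 + 29))/(-2410 - 27601) = (43083 - 43*(-67))/(-30011) = (43083 + 2881)*(-1/30011) = 45964*(-1/30011) = -45964/30011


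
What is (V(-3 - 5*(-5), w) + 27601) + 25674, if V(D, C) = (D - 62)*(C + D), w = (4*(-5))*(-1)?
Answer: 51595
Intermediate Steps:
w = 20 (w = -20*(-1) = 20)
V(D, C) = (-62 + D)*(C + D)
(V(-3 - 5*(-5), w) + 27601) + 25674 = (((-3 - 5*(-5))² - 62*20 - 62*(-3 - 5*(-5)) + 20*(-3 - 5*(-5))) + 27601) + 25674 = (((-3 + 25)² - 1240 - 62*(-3 + 25) + 20*(-3 + 25)) + 27601) + 25674 = ((22² - 1240 - 62*22 + 20*22) + 27601) + 25674 = ((484 - 1240 - 1364 + 440) + 27601) + 25674 = (-1680 + 27601) + 25674 = 25921 + 25674 = 51595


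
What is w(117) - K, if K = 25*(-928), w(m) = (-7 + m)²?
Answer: 35300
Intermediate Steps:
K = -23200
w(117) - K = (-7 + 117)² - 1*(-23200) = 110² + 23200 = 12100 + 23200 = 35300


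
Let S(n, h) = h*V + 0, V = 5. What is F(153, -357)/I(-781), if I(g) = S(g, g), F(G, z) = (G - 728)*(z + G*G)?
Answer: 2650980/781 ≈ 3394.3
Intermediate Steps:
S(n, h) = 5*h (S(n, h) = h*5 + 0 = 5*h + 0 = 5*h)
F(G, z) = (-728 + G)*(z + G²)
I(g) = 5*g
F(153, -357)/I(-781) = (153³ - 728*(-357) - 728*153² + 153*(-357))/((5*(-781))) = (3581577 + 259896 - 728*23409 - 54621)/(-3905) = (3581577 + 259896 - 17041752 - 54621)*(-1/3905) = -13254900*(-1/3905) = 2650980/781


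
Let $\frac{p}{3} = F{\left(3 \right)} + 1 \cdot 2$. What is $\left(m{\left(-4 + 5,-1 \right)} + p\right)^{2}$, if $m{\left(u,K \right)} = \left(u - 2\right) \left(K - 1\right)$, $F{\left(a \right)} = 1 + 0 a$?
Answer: $121$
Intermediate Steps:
$F{\left(a \right)} = 1$ ($F{\left(a \right)} = 1 + 0 = 1$)
$m{\left(u,K \right)} = \left(-1 + K\right) \left(-2 + u\right)$ ($m{\left(u,K \right)} = \left(-2 + u\right) \left(-1 + K\right) = \left(-1 + K\right) \left(-2 + u\right)$)
$p = 9$ ($p = 3 \left(1 + 1 \cdot 2\right) = 3 \left(1 + 2\right) = 3 \cdot 3 = 9$)
$\left(m{\left(-4 + 5,-1 \right)} + p\right)^{2} = \left(\left(2 - \left(-4 + 5\right) - -2 - \left(-4 + 5\right)\right) + 9\right)^{2} = \left(\left(2 - 1 + 2 - 1\right) + 9\right)^{2} = \left(2 + 9\right)^{2} = 11^{2} = 121$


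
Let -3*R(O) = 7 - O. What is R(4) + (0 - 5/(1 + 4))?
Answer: -2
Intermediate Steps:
R(O) = -7/3 + O/3 (R(O) = -(7 - O)/3 = -7/3 + O/3)
R(4) + (0 - 5/(1 + 4)) = (-7/3 + (⅓)*4) + (0 - 5/(1 + 4)) = (-7/3 + 4/3) + (0 - 5/5) = -1 + (0 - 5*⅕) = -1 + (0 - 1) = -1 - 1 = -2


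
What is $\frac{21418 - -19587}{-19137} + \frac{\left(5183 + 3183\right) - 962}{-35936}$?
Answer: $- \frac{403811507}{171926808} \approx -2.3487$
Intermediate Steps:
$\frac{21418 - -19587}{-19137} + \frac{\left(5183 + 3183\right) - 962}{-35936} = \left(21418 + 19587\right) \left(- \frac{1}{19137}\right) + \left(8366 - 962\right) \left(- \frac{1}{35936}\right) = 41005 \left(- \frac{1}{19137}\right) + 7404 \left(- \frac{1}{35936}\right) = - \frac{41005}{19137} - \frac{1851}{8984} = - \frac{403811507}{171926808}$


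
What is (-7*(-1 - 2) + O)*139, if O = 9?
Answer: 4170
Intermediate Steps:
(-7*(-1 - 2) + O)*139 = (-7*(-1 - 2) + 9)*139 = (-7*(-3) + 9)*139 = (21 + 9)*139 = 30*139 = 4170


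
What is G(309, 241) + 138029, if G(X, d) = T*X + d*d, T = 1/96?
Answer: 6275623/32 ≈ 1.9611e+5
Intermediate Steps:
T = 1/96 ≈ 0.010417
G(X, d) = d² + X/96 (G(X, d) = X/96 + d*d = X/96 + d² = d² + X/96)
G(309, 241) + 138029 = (241² + (1/96)*309) + 138029 = (58081 + 103/32) + 138029 = 1858695/32 + 138029 = 6275623/32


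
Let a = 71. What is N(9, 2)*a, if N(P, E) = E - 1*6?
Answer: -284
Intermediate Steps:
N(P, E) = -6 + E (N(P, E) = E - 6 = -6 + E)
N(9, 2)*a = (-6 + 2)*71 = -4*71 = -284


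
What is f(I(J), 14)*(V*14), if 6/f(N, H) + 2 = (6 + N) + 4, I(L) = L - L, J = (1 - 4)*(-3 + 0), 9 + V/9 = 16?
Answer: 1323/2 ≈ 661.50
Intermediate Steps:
V = 63 (V = -81 + 9*16 = -81 + 144 = 63)
J = 9 (J = -3*(-3) = 9)
I(L) = 0
f(N, H) = 6/(8 + N) (f(N, H) = 6/(-2 + ((6 + N) + 4)) = 6/(-2 + (10 + N)) = 6/(8 + N))
f(I(J), 14)*(V*14) = (6/(8 + 0))*(63*14) = (6/8)*882 = (6*(1/8))*882 = (3/4)*882 = 1323/2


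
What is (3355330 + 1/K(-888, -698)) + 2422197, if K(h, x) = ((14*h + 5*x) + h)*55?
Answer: 5341612587849/924550 ≈ 5.7775e+6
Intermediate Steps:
K(h, x) = 275*x + 825*h (K(h, x) = ((5*x + 14*h) + h)*55 = (5*x + 15*h)*55 = 275*x + 825*h)
(3355330 + 1/K(-888, -698)) + 2422197 = (3355330 + 1/(275*(-698) + 825*(-888))) + 2422197 = (3355330 + 1/(-191950 - 732600)) + 2422197 = (3355330 + 1/(-924550)) + 2422197 = (3355330 - 1/924550) + 2422197 = 3102170351499/924550 + 2422197 = 5341612587849/924550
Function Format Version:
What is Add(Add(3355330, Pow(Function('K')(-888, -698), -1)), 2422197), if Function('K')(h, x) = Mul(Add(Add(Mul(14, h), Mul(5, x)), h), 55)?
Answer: Rational(5341612587849, 924550) ≈ 5.7775e+6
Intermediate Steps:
Function('K')(h, x) = Add(Mul(275, x), Mul(825, h)) (Function('K')(h, x) = Mul(Add(Add(Mul(5, x), Mul(14, h)), h), 55) = Mul(Add(Mul(5, x), Mul(15, h)), 55) = Add(Mul(275, x), Mul(825, h)))
Add(Add(3355330, Pow(Function('K')(-888, -698), -1)), 2422197) = Add(Add(3355330, Pow(Add(Mul(275, -698), Mul(825, -888)), -1)), 2422197) = Add(Add(3355330, Pow(Add(-191950, -732600), -1)), 2422197) = Add(Add(3355330, Pow(-924550, -1)), 2422197) = Add(Add(3355330, Rational(-1, 924550)), 2422197) = Add(Rational(3102170351499, 924550), 2422197) = Rational(5341612587849, 924550)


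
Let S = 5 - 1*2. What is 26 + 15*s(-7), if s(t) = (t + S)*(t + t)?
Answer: 866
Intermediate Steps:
S = 3 (S = 5 - 2 = 3)
s(t) = 2*t*(3 + t) (s(t) = (t + 3)*(t + t) = (3 + t)*(2*t) = 2*t*(3 + t))
26 + 15*s(-7) = 26 + 15*(2*(-7)*(3 - 7)) = 26 + 15*(2*(-7)*(-4)) = 26 + 15*56 = 26 + 840 = 866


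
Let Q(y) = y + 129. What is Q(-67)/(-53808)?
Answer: -31/26904 ≈ -0.0011522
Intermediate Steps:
Q(y) = 129 + y
Q(-67)/(-53808) = (129 - 67)/(-53808) = 62*(-1/53808) = -31/26904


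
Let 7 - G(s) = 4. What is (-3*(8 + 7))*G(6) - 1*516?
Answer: -651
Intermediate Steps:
G(s) = 3 (G(s) = 7 - 1*4 = 7 - 4 = 3)
(-3*(8 + 7))*G(6) - 1*516 = -3*(8 + 7)*3 - 1*516 = -3*15*3 - 516 = -45*3 - 516 = -135 - 516 = -651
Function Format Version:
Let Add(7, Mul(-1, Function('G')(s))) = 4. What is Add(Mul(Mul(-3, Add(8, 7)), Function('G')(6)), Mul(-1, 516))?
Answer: -651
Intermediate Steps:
Function('G')(s) = 3 (Function('G')(s) = Add(7, Mul(-1, 4)) = Add(7, -4) = 3)
Add(Mul(Mul(-3, Add(8, 7)), Function('G')(6)), Mul(-1, 516)) = Add(Mul(Mul(-3, Add(8, 7)), 3), Mul(-1, 516)) = Add(Mul(Mul(-3, 15), 3), -516) = Add(Mul(-45, 3), -516) = Add(-135, -516) = -651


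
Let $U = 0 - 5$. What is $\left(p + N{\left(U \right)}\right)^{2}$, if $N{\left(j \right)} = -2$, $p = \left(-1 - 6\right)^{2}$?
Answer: $2209$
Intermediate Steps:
$U = -5$ ($U = 0 - 5 = -5$)
$p = 49$ ($p = \left(-7\right)^{2} = 49$)
$\left(p + N{\left(U \right)}\right)^{2} = \left(49 - 2\right)^{2} = 47^{2} = 2209$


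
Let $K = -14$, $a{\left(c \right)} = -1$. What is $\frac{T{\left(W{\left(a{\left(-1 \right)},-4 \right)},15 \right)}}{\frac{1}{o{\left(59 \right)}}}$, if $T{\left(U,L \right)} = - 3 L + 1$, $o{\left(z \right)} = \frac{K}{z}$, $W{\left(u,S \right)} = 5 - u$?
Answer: $\frac{616}{59} \approx 10.441$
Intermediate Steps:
$o{\left(z \right)} = - \frac{14}{z}$
$T{\left(U,L \right)} = 1 - 3 L$
$\frac{T{\left(W{\left(a{\left(-1 \right)},-4 \right)},15 \right)}}{\frac{1}{o{\left(59 \right)}}} = \frac{1 - 45}{\frac{1}{\left(-14\right) \frac{1}{59}}} = - \frac{44}{\frac{1}{- \frac{14}{59}}} = - \frac{44}{- \frac{59}{14}} = \left(-44\right) \left(- \frac{14}{59}\right) = \frac{616}{59}$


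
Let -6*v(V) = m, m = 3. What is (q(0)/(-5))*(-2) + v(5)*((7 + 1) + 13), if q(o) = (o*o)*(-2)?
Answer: -21/2 ≈ -10.500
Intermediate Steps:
v(V) = -½ (v(V) = -⅙*3 = -½)
q(o) = -2*o² (q(o) = o²*(-2) = -2*o²)
(q(0)/(-5))*(-2) + v(5)*((7 + 1) + 13) = ((-2*0²)/(-5))*(-2) - ((7 + 1) + 13)/2 = -(-2)*0/5*(-2) - (8 + 13)/2 = -⅕*0*(-2) - ½*21 = 0*(-2) - 21/2 = 0 - 21/2 = -21/2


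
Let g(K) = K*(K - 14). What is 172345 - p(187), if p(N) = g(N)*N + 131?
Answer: -5877423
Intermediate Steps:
g(K) = K*(-14 + K)
p(N) = 131 + N**2*(-14 + N) (p(N) = (N*(-14 + N))*N + 131 = N**2*(-14 + N) + 131 = 131 + N**2*(-14 + N))
172345 - p(187) = 172345 - (131 + 187**2*(-14 + 187)) = 172345 - (131 + 34969*173) = 172345 - (131 + 6049637) = 172345 - 1*6049768 = 172345 - 6049768 = -5877423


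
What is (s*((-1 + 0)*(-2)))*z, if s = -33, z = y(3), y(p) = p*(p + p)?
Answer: -1188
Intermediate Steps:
y(p) = 2*p**2 (y(p) = p*(2*p) = 2*p**2)
z = 18 (z = 2*3**2 = 2*9 = 18)
(s*((-1 + 0)*(-2)))*z = -33*(-1 + 0)*(-2)*18 = -(-33)*(-2)*18 = -33*2*18 = -66*18 = -1188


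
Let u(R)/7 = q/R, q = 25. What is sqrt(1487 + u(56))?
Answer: sqrt(23842)/4 ≈ 38.602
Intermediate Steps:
u(R) = 175/R (u(R) = 7*(25/R) = 175/R)
sqrt(1487 + u(56)) = sqrt(1487 + 175/56) = sqrt(1487 + 175*(1/56)) = sqrt(1487 + 25/8) = sqrt(11921/8) = sqrt(23842)/4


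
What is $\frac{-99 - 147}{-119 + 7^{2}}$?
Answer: $\frac{123}{35} \approx 3.5143$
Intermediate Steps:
$\frac{-99 - 147}{-119 + 7^{2}} = \frac{1}{-119 + 49} \left(-246\right) = \frac{1}{-70} \left(-246\right) = \left(- \frac{1}{70}\right) \left(-246\right) = \frac{123}{35}$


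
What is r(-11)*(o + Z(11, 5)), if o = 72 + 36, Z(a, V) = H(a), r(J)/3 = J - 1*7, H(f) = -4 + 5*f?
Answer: -8586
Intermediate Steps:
r(J) = -21 + 3*J (r(J) = 3*(J - 1*7) = 3*(J - 7) = 3*(-7 + J) = -21 + 3*J)
Z(a, V) = -4 + 5*a
o = 108
r(-11)*(o + Z(11, 5)) = (-21 + 3*(-11))*(108 + (-4 + 5*11)) = (-21 - 33)*(108 + (-4 + 55)) = -54*(108 + 51) = -54*159 = -8586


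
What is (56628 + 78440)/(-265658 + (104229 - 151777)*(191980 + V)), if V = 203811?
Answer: -67534/9409668063 ≈ -7.1771e-6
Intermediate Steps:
(56628 + 78440)/(-265658 + (104229 - 151777)*(191980 + V)) = (56628 + 78440)/(-265658 + (104229 - 151777)*(191980 + 203811)) = 135068/(-265658 - 47548*395791) = 135068/(-265658 - 18819070468) = 135068/(-18819336126) = 135068*(-1/18819336126) = -67534/9409668063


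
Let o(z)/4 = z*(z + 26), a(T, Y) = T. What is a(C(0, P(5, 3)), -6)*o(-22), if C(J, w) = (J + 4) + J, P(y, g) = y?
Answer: -1408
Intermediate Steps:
C(J, w) = 4 + 2*J (C(J, w) = (4 + J) + J = 4 + 2*J)
o(z) = 4*z*(26 + z) (o(z) = 4*(z*(z + 26)) = 4*(z*(26 + z)) = 4*z*(26 + z))
a(C(0, P(5, 3)), -6)*o(-22) = (4 + 2*0)*(4*(-22)*(26 - 22)) = (4 + 0)*(4*(-22)*4) = 4*(-352) = -1408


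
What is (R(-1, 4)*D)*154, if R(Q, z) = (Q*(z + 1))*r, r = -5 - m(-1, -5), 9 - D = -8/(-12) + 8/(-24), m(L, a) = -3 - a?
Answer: 140140/3 ≈ 46713.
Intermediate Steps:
D = 26/3 (D = 9 - (-8/(-12) + 8/(-24)) = 9 - (-8*(-1/12) + 8*(-1/24)) = 9 - (⅔ - ⅓) = 9 - 1*⅓ = 9 - ⅓ = 26/3 ≈ 8.6667)
r = -7 (r = -5 - (-3 - 1*(-5)) = -5 - (-3 + 5) = -5 - 1*2 = -5 - 2 = -7)
R(Q, z) = -7*Q*(1 + z) (R(Q, z) = (Q*(z + 1))*(-7) = (Q*(1 + z))*(-7) = -7*Q*(1 + z))
(R(-1, 4)*D)*154 = (-7*(-1)*(1 + 4)*(26/3))*154 = (-7*(-1)*5*(26/3))*154 = (35*(26/3))*154 = (910/3)*154 = 140140/3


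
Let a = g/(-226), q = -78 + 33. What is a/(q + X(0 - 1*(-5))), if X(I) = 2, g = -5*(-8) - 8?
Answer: 16/4859 ≈ 0.0032929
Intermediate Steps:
g = 32 (g = 40 - 8 = 32)
q = -45
a = -16/113 (a = 32/(-226) = 32*(-1/226) = -16/113 ≈ -0.14159)
a/(q + X(0 - 1*(-5))) = -16/(113*(-45 + 2)) = -16/113/(-43) = -16/113*(-1/43) = 16/4859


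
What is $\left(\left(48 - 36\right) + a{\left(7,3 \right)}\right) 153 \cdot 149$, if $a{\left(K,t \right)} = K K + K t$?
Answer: $1869354$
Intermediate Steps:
$a{\left(K,t \right)} = K^{2} + K t$
$\left(\left(48 - 36\right) + a{\left(7,3 \right)}\right) 153 \cdot 149 = \left(\left(48 - 36\right) + 7 \left(7 + 3\right)\right) 153 \cdot 149 = \left(\left(48 - 36\right) + 7 \cdot 10\right) 153 \cdot 149 = \left(12 + 70\right) 153 \cdot 149 = 82 \cdot 153 \cdot 149 = 12546 \cdot 149 = 1869354$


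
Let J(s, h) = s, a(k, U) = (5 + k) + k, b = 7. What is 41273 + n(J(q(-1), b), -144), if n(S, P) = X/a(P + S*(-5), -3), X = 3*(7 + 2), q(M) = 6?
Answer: 14156612/343 ≈ 41273.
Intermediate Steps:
a(k, U) = 5 + 2*k
X = 27 (X = 3*9 = 27)
n(S, P) = 27/(5 - 10*S + 2*P) (n(S, P) = 27/(5 + 2*(P + S*(-5))) = 27/(5 + 2*(P - 5*S)) = 27/(5 + (-10*S + 2*P)) = 27/(5 - 10*S + 2*P))
41273 + n(J(q(-1), b), -144) = 41273 + 27/(5 - 10*6 + 2*(-144)) = 41273 + 27/(5 - 60 - 288) = 41273 + 27/(-343) = 41273 + 27*(-1/343) = 41273 - 27/343 = 14156612/343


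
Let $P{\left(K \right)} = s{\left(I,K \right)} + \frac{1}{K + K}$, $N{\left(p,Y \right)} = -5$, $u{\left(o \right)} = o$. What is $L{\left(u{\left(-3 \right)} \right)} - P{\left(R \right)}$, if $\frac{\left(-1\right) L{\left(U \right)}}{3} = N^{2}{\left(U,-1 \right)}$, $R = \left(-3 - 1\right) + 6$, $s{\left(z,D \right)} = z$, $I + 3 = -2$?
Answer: $- \frac{281}{4} \approx -70.25$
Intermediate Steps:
$I = -5$ ($I = -3 - 2 = -5$)
$R = 2$ ($R = -4 + 6 = 2$)
$P{\left(K \right)} = -5 + \frac{1}{2 K}$ ($P{\left(K \right)} = -5 + \frac{1}{K + K} = -5 + \frac{1}{2 K}$)
$L{\left(U \right)} = -75$ ($L{\left(U \right)} = - 3 \left(-5\right)^{2} = \left(-3\right) 25 = -75$)
$L{\left(u{\left(-3 \right)} \right)} - P{\left(R \right)} = -75 - \left(-5 + \frac{1}{2 \cdot 2}\right) = -75 - \left(-5 + \frac{1}{2} \cdot \frac{1}{2}\right) = -75 - \left(-5 + \frac{1}{4}\right) = -75 - - \frac{19}{4} = -75 + \frac{19}{4} = - \frac{281}{4}$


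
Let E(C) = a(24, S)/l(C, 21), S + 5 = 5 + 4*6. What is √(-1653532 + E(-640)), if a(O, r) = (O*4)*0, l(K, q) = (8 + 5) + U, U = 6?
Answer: 2*I*√413383 ≈ 1285.9*I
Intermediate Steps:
S = 24 (S = -5 + (5 + 4*6) = -5 + (5 + 24) = -5 + 29 = 24)
l(K, q) = 19 (l(K, q) = (8 + 5) + 6 = 13 + 6 = 19)
a(O, r) = 0 (a(O, r) = (4*O)*0 = 0)
E(C) = 0 (E(C) = 0/19 = 0*(1/19) = 0)
√(-1653532 + E(-640)) = √(-1653532 + 0) = √(-1653532) = 2*I*√413383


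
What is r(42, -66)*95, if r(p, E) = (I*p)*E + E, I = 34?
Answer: -8959830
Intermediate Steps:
r(p, E) = E + 34*E*p (r(p, E) = (34*p)*E + E = 34*E*p + E = E + 34*E*p)
r(42, -66)*95 = -66*(1 + 34*42)*95 = -66*(1 + 1428)*95 = -66*1429*95 = -94314*95 = -8959830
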